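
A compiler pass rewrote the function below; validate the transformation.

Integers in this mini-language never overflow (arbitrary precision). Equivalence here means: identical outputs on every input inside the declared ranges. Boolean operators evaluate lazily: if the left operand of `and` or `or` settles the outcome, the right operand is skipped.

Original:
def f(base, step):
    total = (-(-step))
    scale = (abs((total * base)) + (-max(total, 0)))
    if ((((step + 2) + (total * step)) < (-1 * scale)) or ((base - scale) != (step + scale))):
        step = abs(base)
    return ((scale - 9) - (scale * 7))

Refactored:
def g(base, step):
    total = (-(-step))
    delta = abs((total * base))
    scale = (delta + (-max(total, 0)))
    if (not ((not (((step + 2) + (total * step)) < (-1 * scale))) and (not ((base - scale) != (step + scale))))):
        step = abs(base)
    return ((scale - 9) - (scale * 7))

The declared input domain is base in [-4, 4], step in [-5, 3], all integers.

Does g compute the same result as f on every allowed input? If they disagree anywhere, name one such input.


Equivalent — the differences include boolean connective usage differs; also local variable names differ; also statement counts differ, yet no declared input distinguishes the two.
As a probe, take base=3, step=2: f runs total=2, then scale=4, then ((((step + 2) + (total * step)) < (-1 * scale)) or ((base - scale) != (step + scale))) is true, then step=3, then returns -33; g runs total=2, then delta=6, then scale=4, then (not ((not (((step + 2) + (total * step)) < (-1 * scale))) and (not ((base - scale) != (step + scale))))) is true, then step=3, then returns -33; both end at -33.
Across all 81 domain points the two functions coincide.
verdict: equivalent


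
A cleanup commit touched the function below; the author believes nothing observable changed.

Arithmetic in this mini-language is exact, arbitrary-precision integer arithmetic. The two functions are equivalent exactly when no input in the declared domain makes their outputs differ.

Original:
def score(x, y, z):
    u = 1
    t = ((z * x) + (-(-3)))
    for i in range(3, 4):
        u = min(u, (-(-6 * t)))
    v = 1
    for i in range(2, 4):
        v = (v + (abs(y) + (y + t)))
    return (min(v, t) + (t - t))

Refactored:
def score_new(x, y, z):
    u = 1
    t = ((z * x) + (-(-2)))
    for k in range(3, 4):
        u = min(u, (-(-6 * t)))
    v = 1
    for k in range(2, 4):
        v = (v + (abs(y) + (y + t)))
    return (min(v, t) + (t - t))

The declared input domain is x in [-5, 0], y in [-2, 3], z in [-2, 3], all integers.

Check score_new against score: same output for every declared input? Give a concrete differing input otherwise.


Run the pair on x=-5, y=-2, z=-2.
score: u = 1; t = 13; [i=3]; u = 1; v = 1; [i=2]; v = 14; [i=3]; v = 27; return 13
score_new: u = 1; t = 12; [k=3]; u = 1; v = 1; [k=2]; v = 13; [k=3]; v = 25; return 12
13 against 12: the behavior changed.
verdict: not equivalent; witness: x=-5, y=-2, z=-2


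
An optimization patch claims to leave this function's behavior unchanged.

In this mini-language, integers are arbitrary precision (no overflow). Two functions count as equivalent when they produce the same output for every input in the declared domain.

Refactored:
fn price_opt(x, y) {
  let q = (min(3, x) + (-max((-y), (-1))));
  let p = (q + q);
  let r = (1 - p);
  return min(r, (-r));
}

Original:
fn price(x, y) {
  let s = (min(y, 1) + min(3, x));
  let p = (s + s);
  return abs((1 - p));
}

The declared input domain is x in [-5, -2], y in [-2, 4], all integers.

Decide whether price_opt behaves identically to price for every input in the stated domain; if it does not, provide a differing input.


Run the pair on x=-5, y=-2.
price: s := -7 | p := -14 | result 15
price_opt: q := -7 | p := -14 | r := 15 | result -15
15 != -15, so the rewrite changes behavior.
verdict: not equivalent; witness: x=-5, y=-2


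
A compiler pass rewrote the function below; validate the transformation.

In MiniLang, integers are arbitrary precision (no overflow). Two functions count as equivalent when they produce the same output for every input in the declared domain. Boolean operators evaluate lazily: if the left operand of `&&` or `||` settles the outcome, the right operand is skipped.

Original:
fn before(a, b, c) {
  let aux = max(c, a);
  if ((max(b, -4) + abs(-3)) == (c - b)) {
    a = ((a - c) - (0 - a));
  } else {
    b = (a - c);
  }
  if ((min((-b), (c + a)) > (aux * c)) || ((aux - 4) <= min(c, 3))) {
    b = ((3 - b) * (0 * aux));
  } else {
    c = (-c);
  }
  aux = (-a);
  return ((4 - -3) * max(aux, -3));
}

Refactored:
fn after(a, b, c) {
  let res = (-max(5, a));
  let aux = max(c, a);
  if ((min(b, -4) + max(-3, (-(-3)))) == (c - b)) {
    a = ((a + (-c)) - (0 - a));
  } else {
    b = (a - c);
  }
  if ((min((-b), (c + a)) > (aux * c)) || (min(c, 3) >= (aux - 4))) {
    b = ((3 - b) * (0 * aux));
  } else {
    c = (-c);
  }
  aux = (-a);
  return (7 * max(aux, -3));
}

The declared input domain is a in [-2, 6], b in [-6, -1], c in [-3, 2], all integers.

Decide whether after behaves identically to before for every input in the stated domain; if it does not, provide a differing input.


There is a counterexample at a=-2, b=-3, c=-3: 7 on one side, 14 on the other.
before: aux=-2, then ((max(b, -4) + abs(-3)) == (c - b)) is true, then a=-1, then ((min((-b), (c + a)) > (aux * c)) || ((aux - 4) <= min(c, 3))) is true, then b=0, then aux=1, then returns 7
after: res=-5, then aux=-2, then ((min(b, -4) + max(-3, (-(-3)))) == (c - b)) is false, then b=1, then ((min((-b), (c + a)) > (aux * c)) || (min(c, 3) >= (aux - 4))) is true, then b=0, then aux=2, then returns 14
verdict: not equivalent; witness: a=-2, b=-3, c=-3


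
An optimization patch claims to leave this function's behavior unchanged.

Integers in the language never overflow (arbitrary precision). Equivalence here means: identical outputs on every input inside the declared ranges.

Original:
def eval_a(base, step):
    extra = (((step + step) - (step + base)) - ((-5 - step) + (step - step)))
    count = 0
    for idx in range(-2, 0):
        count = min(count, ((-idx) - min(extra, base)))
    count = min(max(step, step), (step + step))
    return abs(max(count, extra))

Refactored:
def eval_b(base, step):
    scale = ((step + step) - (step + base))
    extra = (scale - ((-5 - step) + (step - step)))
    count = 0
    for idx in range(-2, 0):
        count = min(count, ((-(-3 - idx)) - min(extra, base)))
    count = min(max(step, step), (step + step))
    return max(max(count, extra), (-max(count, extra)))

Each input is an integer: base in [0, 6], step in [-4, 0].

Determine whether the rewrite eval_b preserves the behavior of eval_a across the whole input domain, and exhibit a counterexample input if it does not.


Side by side, the visible changes include: min/max/abs usage differs; arithmetic usage differs; statement counts differ; constant usage differs; local variable names differ.
One worked example (base=5, step=0) — eval_a: extra := 0 | count := 0 | iter idx=-2: | count := 0 | iter idx=-1: | count := 0 | count := 0 | result 0; eval_b: scale := -5 | extra := 0 | count := 0 | iter idx=-2: | count := 0 | iter idx=-1: | count := 0 | count := 0 | result 0; agreement on 0.
Across all 35 domain points the two functions coincide.
verdict: equivalent


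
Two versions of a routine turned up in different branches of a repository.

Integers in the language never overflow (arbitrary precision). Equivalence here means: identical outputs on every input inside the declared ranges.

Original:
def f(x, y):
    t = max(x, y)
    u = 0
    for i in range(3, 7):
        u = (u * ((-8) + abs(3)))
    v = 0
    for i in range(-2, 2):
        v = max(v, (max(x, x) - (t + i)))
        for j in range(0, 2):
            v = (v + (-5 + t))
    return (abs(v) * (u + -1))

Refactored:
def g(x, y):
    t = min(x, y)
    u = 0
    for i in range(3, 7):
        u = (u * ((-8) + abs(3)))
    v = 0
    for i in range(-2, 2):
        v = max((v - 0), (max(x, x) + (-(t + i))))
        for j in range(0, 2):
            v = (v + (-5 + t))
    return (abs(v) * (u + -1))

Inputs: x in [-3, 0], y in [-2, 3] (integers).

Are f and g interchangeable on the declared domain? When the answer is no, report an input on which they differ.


On input x=-3, y=-2, f returns -16 while g returns -17.
verdict: not equivalent; witness: x=-3, y=-2


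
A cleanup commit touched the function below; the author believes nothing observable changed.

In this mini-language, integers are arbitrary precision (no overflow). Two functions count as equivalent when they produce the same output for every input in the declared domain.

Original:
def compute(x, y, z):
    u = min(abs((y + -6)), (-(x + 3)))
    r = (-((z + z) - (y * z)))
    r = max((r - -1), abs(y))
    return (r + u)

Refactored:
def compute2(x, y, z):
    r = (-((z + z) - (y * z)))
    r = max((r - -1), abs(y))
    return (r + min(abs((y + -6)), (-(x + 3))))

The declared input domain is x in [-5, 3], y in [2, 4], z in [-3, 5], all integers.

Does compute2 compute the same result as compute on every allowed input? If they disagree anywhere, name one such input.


Side by side, the visible changes include: local variable names differ, statement counts differ.
Tracing x=0, y=3, z=2: compute: u becomes -3; next r becomes 2; next r becomes 3; next final value 0 | compute2: r becomes 2; next r becomes 3; next final value 0 — matching result 0.
An exhaustive pass over the 243 declared inputs shows identical outputs.
verdict: equivalent


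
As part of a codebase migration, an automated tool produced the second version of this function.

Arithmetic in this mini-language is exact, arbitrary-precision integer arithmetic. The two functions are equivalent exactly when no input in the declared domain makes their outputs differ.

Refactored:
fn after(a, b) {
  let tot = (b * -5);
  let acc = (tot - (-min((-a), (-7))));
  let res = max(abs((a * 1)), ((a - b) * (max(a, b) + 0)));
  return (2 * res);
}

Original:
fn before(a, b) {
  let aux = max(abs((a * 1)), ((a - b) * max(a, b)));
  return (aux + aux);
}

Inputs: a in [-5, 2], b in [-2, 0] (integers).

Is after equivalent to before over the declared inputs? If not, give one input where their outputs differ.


The two are interchangeable: statement counts differ, and arithmetic usage differs, and constant usage differs, and local variable names differ, and min/max/abs usage differs, and every declared input agrees.
Tracing a=-2, b=-2: before: aux becomes 2; next final value 4 | after: tot becomes 10; next acc becomes 3; next res becomes 2; next final value 4 — matching result 4.
Every one of the 24 inputs gives matching results.
verdict: equivalent


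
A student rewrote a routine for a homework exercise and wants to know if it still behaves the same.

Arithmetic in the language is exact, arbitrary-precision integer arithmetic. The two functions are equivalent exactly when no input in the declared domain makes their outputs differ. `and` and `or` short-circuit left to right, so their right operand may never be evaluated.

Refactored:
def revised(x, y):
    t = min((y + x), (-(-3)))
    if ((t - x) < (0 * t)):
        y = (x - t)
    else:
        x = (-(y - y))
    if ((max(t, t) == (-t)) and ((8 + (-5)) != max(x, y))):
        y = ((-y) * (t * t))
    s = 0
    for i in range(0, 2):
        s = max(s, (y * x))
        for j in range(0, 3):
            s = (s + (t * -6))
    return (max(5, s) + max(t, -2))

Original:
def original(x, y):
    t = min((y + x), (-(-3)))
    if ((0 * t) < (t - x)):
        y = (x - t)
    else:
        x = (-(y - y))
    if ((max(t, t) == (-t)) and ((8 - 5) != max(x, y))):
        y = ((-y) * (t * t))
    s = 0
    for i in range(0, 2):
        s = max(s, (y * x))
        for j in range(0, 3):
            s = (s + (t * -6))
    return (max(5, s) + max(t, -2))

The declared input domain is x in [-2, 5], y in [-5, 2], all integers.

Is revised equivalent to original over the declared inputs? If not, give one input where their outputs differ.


There is a counterexample at x=-2, y=1: 37 on one side, 35 on the other.
original: t becomes -1; next ((0 * t) < (t - x)) evaluates to true; next y becomes -1; next ((max(t, t) == (-t)) and ((8 - 5) != max(x, y))) evaluates to false; next s becomes 0; next at i=0:; next s becomes 2; next at j=0:; next s becomes 8; next at j=1:; next s becomes 14; next at j=2:; next s becomes 20; next at i=1:; next s becomes 20; next at j=0:; next s becomes 26; next at j=1:; next s becomes 32; next at j=2:; next s becomes 38; next final value 37
revised: t becomes -1; next ((t - x) < (0 * t)) evaluates to false; next x becomes 0; next ((max(t, t) == (-t)) and ((8 + (-5)) != max(x, y))) evaluates to false; next s becomes 0; next at i=0:; next s becomes 0; next at j=0:; next s becomes 6; next at j=1:; next s becomes 12; next at j=2:; next s becomes 18; next at i=1:; next s becomes 18; next at j=0:; next s becomes 24; next at j=1:; next s becomes 30; next at j=2:; next s becomes 36; next final value 35
verdict: not equivalent; witness: x=-2, y=1


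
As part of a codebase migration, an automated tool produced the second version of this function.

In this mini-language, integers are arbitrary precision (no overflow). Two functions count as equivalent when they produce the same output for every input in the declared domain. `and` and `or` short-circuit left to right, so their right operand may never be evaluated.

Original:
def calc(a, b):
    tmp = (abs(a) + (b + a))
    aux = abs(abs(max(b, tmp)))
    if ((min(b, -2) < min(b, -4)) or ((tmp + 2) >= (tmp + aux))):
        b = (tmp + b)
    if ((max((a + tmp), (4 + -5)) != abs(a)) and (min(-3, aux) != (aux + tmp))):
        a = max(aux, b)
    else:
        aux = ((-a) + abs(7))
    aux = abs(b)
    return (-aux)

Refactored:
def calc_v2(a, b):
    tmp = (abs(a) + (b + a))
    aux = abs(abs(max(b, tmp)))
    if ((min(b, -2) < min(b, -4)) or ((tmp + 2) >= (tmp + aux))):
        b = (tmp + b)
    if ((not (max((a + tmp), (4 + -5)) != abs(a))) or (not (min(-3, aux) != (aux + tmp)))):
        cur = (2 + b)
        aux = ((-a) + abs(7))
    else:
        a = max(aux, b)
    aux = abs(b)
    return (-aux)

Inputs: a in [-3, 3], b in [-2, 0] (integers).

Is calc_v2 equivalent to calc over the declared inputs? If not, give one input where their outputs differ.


Behavior is preserved: although statement counts differ; also arithmetic usage differs; also boolean connective usage differs; also constant usage differs; also local variable names differ, the outputs never diverge.
One worked example (a=3, b=0) — calc: tmp := 6 | aux := 6 | ((min(b, -2) < min(b, -4)) or ((tmp + 2) >= (tmp + aux))): false | ((max((a + tmp), (4 + -5)) != abs(a)) and (min(-3, aux) != (aux + tmp))): true | a := 6 | aux := 0 | result 0; calc_v2: tmp := 6 | aux := 6 | ((min(b, -2) < min(b, -4)) or ((tmp + 2) >= (tmp + aux))): false | ((not (max((a + tmp), (4 + -5)) != abs(a))) or (not (min(-3, aux) != (aux + tmp)))): false | a := 6 | aux := 0 | result 0; agreement on 0.
Sweeping the whole domain (21 inputs) finds no disagreement.
verdict: equivalent


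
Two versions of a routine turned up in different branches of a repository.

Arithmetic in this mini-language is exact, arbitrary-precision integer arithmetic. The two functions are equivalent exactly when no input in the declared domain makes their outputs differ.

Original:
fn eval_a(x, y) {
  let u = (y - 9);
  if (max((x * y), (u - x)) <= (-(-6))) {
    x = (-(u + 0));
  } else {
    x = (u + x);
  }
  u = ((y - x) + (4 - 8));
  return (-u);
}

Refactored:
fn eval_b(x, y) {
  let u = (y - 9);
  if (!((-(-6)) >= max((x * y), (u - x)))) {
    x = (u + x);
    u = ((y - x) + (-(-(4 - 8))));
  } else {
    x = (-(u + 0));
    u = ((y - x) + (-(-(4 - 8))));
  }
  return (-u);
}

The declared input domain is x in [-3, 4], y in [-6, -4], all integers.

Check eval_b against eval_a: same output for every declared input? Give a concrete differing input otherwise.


Changes here: comparison usage differs; also arithmetic usage differs; also statement counts differ; also boolean connective usage differs; also constant usage differs; the full 24-point sweep finds no disagreement.
verdict: equivalent


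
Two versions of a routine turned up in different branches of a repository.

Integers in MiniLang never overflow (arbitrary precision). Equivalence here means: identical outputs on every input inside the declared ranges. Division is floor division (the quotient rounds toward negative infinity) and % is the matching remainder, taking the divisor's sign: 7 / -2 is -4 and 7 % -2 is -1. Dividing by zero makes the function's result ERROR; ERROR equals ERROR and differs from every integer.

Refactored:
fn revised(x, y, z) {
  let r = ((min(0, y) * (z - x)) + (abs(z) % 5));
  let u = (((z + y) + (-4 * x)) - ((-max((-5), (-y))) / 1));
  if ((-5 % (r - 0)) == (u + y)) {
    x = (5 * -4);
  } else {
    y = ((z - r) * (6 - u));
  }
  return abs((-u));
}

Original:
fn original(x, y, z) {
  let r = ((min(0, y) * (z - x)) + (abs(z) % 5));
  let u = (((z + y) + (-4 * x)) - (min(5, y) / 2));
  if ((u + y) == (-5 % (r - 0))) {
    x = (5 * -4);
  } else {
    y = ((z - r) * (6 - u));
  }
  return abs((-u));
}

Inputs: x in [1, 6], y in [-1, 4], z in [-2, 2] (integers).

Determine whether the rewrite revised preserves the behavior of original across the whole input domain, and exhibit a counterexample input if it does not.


On input x=1, y=1, z=-2, original returns 5 while revised returns 6.
verdict: not equivalent; witness: x=1, y=1, z=-2


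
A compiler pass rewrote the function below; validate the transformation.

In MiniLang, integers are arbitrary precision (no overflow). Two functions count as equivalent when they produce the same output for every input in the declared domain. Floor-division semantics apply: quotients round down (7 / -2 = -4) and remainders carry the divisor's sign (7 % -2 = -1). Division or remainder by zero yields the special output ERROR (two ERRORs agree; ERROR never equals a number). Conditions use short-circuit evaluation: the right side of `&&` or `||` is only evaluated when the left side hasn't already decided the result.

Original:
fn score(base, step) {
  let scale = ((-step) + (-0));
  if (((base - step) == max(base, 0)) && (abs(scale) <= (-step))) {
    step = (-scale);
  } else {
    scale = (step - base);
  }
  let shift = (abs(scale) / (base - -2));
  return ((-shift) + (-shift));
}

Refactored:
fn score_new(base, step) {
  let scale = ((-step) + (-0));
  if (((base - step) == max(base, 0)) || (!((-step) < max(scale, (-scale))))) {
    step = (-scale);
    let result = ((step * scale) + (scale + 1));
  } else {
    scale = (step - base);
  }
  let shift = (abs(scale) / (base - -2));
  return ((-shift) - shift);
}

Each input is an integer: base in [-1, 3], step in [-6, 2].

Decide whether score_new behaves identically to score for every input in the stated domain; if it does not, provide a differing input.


Take base=-1, step=-6.
score: scale becomes 6; next (((base - step) == max(base, 0)) && (abs(scale) <= (-step))) evaluates to false; next scale becomes -5; next shift becomes 5; next final value -10
score_new: scale becomes 6; next (((base - step) == max(base, 0)) || (!((-step) < max(scale, (-scale))))) evaluates to true; next step becomes -6; next result becomes -29; next shift becomes 6; next final value -12
-10 against -12: the behavior changed.
verdict: not equivalent; witness: base=-1, step=-6


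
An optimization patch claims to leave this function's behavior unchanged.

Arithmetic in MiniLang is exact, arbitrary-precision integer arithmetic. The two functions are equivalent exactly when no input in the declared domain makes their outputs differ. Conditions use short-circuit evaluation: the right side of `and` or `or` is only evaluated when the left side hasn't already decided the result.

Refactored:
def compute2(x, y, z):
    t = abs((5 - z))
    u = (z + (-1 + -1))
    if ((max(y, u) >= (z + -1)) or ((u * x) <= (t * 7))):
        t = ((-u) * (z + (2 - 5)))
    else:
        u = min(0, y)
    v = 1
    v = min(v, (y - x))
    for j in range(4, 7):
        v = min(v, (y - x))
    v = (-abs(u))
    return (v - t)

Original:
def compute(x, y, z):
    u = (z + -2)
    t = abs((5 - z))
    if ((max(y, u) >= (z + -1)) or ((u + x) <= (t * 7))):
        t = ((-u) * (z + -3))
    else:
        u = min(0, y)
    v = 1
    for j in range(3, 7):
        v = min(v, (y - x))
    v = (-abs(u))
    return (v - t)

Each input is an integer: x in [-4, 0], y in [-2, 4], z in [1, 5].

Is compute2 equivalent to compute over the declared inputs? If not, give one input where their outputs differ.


Evaluate both at x=-2, y=-2, z=5.
compute: u = 3; t = 0; ((max(y, u) >= (z + -1)) or ((u + x) <= (t * 7))) -> false; u = -2; v = 1; [j=3]; v = 0; [j=4]; v = 0; [j=5]; v = 0; [j=6]; v = 0; v = -2; return -2
compute2: t = 0; u = 3; ((max(y, u) >= (z + -1)) or ((u * x) <= (t * 7))) -> true; t = -6; v = 1; v = 0; [j=4]; v = 0; [j=5]; v = 0; [j=6]; v = 0; v = -3; return 3
-2 against 3: the behavior changed.
verdict: not equivalent; witness: x=-2, y=-2, z=5


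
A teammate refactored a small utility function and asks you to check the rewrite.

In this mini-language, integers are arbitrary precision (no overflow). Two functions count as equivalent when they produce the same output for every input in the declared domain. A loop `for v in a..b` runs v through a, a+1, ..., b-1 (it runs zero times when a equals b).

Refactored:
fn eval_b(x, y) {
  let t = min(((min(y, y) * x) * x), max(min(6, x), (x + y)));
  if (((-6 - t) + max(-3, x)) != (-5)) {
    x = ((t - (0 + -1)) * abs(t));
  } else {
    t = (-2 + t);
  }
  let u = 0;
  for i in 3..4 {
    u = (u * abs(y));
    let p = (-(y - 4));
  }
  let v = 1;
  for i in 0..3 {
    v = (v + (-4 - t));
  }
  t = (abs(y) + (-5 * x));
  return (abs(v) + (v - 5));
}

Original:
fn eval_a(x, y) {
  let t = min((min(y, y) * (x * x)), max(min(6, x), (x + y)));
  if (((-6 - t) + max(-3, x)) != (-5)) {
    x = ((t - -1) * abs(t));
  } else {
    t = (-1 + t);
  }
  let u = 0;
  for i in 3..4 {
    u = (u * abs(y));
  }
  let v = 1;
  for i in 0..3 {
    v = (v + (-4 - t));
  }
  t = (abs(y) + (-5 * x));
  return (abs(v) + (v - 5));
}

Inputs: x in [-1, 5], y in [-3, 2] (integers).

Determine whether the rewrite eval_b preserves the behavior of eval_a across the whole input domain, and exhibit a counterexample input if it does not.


Evaluate both at x=-1, y=-2.
eval_a: t=-2, then (((-6 - t) + max(-3, x)) != (-5)) is false, then t=-3, then u=0, then (i=3), then u=0, then v=1, then (i=0), then v=0, then (i=1), then v=-1, then (i=2), then v=-2, then t=7, then returns -5
eval_b: t=-2, then (((-6 - t) + max(-3, x)) != (-5)) is false, then t=-4, then u=0, then (i=3), then u=0, then p=6, then v=1, then (i=0), then v=1, then (i=1), then v=1, then (i=2), then v=1, then t=7, then returns -3
-5 != -3, so the rewrite changes behavior.
verdict: not equivalent; witness: x=-1, y=-2


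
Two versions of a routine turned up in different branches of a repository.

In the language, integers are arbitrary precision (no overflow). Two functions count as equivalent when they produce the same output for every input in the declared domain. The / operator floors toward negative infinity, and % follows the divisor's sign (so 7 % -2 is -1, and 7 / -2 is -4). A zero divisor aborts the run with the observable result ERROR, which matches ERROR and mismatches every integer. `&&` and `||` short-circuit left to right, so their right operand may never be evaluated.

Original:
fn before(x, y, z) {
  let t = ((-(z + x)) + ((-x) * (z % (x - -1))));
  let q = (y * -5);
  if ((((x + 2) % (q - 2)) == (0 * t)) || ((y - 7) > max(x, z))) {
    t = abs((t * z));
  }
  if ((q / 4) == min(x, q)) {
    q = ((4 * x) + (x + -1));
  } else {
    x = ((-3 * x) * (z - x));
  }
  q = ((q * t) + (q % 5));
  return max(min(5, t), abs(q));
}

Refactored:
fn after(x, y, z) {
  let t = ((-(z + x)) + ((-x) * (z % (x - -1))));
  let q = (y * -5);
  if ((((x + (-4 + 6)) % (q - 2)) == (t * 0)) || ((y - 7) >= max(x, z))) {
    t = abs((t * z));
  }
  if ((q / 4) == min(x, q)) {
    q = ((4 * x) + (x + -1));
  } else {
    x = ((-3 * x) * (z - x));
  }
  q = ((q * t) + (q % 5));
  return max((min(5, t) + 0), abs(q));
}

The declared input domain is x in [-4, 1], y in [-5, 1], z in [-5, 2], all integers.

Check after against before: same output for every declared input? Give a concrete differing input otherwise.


The edit looks behavioral (`((y - 7) > max(x, z))` became `((y - 7) >= max(x, z))`), but over these ranges it never changes the outcome.
Tracing x=0, y=-3, z=-1: before: t becomes 1; next q becomes 15; next ((((x + 2) % (q - 2)) == (0 * t)) || ((y - 7) > max(x, z))) evaluates to false; next ((q / 4) == min(x, q)) evaluates to false; next x becomes 0; next q becomes 15; next final value 15 | after: t becomes 1; next q becomes 15; next ((((x + (-4 + 6)) % (q - 2)) == (t * 0)) || ((y - 7) >= max(x, z))) evaluates to false; next ((q / 4) == min(x, q)) evaluates to false; next x becomes 0; next q becomes 15; next final value 15 — matching result 15.
Checked all 336 inputs in the declared domain: the outputs agree on every one.
verdict: equivalent


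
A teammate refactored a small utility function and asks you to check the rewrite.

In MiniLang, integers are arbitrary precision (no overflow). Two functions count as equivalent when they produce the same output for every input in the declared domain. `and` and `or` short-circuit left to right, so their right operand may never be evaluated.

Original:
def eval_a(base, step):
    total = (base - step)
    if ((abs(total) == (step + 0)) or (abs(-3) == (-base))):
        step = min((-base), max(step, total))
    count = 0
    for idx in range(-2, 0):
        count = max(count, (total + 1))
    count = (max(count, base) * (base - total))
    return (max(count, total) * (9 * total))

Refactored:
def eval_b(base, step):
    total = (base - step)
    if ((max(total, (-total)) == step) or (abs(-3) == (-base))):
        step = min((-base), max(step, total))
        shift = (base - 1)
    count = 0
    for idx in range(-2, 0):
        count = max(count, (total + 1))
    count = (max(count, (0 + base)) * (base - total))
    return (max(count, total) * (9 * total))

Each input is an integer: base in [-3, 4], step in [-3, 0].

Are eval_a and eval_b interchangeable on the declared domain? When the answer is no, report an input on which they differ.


Comparing the listings, the differences include: min/max/abs usage differs, statement counts differ, arithmetic usage differs, local variable names differ, constant usage differs.
Spot check at base=2, step=0 — eval_a: total becomes 2; next ((abs(total) == (step + 0)) or (abs(-3) == (-base))) evaluates to false; next count becomes 0; next at idx=-2:; next count becomes 3; next at idx=-1:; next count becomes 3; next count becomes 0; next final value 36. eval_b: total becomes 2; next ((max(total, (-total)) == step) or (abs(-3) == (-base))) evaluates to false; next count becomes 0; next at idx=-2:; next count becomes 3; next at idx=-1:; next count becomes 3; next count becomes 0; next final value 36. Both give 36.
An exhaustive pass over the 32 declared inputs shows identical outputs.
verdict: equivalent


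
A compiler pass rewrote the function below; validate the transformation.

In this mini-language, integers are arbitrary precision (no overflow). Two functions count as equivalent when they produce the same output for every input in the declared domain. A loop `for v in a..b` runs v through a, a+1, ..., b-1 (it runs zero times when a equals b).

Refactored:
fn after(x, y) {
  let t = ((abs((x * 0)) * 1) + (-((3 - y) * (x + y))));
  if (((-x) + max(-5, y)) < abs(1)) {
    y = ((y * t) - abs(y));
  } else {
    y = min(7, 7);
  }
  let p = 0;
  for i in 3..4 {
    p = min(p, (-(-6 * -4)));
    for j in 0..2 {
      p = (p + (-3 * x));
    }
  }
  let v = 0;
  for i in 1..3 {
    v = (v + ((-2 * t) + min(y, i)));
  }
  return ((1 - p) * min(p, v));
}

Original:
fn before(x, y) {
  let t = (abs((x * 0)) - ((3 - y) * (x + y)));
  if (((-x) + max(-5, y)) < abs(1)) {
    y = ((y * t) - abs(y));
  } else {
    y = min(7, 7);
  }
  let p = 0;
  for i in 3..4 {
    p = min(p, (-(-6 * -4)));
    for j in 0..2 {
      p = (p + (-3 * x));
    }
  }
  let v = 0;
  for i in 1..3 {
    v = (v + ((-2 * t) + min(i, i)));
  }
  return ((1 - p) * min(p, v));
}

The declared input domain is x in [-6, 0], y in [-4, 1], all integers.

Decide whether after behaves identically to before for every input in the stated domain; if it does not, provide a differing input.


At x=-4, y=-4: before gives -221, after gives -680.
verdict: not equivalent; witness: x=-4, y=-4


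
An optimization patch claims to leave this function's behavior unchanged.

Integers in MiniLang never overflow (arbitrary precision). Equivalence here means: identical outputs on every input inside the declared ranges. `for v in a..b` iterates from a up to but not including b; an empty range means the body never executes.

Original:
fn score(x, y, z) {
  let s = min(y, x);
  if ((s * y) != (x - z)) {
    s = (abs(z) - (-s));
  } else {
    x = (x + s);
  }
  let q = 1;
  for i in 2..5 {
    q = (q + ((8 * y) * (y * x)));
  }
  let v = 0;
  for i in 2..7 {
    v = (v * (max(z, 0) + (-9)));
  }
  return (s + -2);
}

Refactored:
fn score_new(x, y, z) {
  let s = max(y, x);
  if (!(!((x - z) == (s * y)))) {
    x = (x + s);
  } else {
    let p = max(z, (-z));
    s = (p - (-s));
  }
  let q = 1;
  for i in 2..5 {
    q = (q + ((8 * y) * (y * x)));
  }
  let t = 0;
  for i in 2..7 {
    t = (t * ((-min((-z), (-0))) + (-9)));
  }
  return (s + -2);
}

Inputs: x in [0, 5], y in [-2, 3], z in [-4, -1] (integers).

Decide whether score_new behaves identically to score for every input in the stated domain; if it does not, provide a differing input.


There is a counterexample at x=0, y=-2, z=-4: -4 on one side, 2 on the other.
score: s := -2 | ((s * y) != (x - z)): false | x := -2 | q := 1 | iter i=2: | q := -63 | iter i=3: | q := -127 | iter i=4: | q := -191 | v := 0 | iter i=2: | v := 0 | iter i=3: | v := 0 | iter i=4: | v := 0 | iter i=5: | v := 0 | iter i=6: | v := 0 | result -4
score_new: s := 0 | (!(!((x - z) == (s * y)))): false | p := 4 | s := 4 | q := 1 | iter i=2: | q := 1 | iter i=3: | q := 1 | iter i=4: | q := 1 | t := 0 | iter i=2: | t := 0 | iter i=3: | t := 0 | iter i=4: | t := 0 | iter i=5: | t := 0 | iter i=6: | t := 0 | result 2
verdict: not equivalent; witness: x=0, y=-2, z=-4


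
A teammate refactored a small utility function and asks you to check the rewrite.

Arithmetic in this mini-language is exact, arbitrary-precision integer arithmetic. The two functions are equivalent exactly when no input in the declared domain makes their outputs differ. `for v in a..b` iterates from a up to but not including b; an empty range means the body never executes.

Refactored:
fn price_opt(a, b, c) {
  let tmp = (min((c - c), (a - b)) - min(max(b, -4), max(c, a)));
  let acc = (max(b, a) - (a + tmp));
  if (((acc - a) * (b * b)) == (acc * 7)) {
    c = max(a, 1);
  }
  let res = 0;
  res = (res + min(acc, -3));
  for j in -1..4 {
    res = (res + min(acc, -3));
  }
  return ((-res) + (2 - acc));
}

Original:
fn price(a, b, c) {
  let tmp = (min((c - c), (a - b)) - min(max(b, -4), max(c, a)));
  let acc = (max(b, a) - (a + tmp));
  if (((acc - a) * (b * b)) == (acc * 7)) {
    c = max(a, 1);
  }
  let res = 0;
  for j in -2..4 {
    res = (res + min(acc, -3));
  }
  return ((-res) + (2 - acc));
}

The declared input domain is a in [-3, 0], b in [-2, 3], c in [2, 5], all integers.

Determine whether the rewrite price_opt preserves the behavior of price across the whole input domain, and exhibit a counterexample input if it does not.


Behavior is preserved: although statement counts differ, loop structure differs, arithmetic usage differs, min/max/abs usage differs, constant usage differs, the outputs never diverge.
As a probe, take a=-1, b=-1, c=3: price runs tmp = 1; acc = -1; (((acc - a) * (b * b)) == (acc * 7)) -> false; res = 0; [j=-2]; res = -3; [j=-1]; res = -6; [j=0]; res = -9; [j=1]; res = -12; [j=2]; res = -15; [j=3]; res = -18; return 21; price_opt runs tmp = 1; acc = -1; (((acc - a) * (b * b)) == (acc * 7)) -> false; res = 0; res = -3; [j=-1]; res = -6; [j=0]; res = -9; [j=1]; res = -12; [j=2]; res = -15; [j=3]; res = -18; return 21; both end at 21.
Sweeping the whole domain (96 inputs) finds no disagreement.
verdict: equivalent


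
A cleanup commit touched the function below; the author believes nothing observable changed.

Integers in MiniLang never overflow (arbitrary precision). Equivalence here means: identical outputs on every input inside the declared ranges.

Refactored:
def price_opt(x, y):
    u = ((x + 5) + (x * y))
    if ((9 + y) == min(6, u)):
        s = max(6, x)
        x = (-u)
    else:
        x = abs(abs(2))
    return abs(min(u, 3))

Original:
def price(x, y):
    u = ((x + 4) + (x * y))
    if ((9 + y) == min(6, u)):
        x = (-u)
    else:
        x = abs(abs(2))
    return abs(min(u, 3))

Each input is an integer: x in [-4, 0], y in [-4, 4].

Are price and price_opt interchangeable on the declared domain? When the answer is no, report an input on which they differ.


Take x=-4, y=0.
price: u becomes 0; next ((9 + y) == min(6, u)) evaluates to false; next x becomes 2; next final value 0
price_opt: u becomes 1; next ((9 + y) == min(6, u)) evaluates to false; next x becomes 2; next final value 1
0 != 1, so the rewrite changes behavior.
verdict: not equivalent; witness: x=-4, y=0


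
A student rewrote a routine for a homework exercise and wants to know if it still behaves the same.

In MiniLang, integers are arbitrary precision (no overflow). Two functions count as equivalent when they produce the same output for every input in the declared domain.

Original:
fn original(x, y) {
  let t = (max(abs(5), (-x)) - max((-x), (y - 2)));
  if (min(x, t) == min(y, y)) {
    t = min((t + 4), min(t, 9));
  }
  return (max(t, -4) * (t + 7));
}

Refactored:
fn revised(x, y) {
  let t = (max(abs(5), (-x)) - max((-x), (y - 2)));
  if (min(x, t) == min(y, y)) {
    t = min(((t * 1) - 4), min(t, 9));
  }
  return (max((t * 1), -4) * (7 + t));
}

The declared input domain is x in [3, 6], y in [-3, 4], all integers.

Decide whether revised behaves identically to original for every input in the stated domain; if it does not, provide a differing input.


There is a counterexample at x=3, y=3: 44 on one side, 0 on the other.
original: t becomes 4; next (min(x, t) == min(y, y)) evaluates to true; next t becomes 4; next final value 44
revised: t becomes 4; next (min(x, t) == min(y, y)) evaluates to true; next t becomes 0; next final value 0
verdict: not equivalent; witness: x=3, y=3


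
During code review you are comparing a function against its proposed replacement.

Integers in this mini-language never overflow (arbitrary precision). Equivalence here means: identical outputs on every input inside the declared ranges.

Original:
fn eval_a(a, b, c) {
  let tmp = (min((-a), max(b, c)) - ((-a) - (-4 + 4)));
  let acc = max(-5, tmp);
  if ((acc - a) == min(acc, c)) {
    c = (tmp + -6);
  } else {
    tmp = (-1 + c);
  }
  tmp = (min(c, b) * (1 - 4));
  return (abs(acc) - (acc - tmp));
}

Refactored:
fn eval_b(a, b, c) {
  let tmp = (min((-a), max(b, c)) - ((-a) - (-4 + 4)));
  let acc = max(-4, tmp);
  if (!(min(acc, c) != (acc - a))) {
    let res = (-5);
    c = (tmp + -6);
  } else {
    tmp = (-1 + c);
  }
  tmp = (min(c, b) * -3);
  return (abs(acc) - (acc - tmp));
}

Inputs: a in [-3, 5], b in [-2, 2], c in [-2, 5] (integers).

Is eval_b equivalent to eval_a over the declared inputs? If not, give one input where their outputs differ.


Try a=-3, b=-2, c=-2.
eval_a: tmp := -5 | acc := -5 | ((acc - a) == min(acc, c)): false | tmp := -3 | tmp := 6 | result 16
eval_b: tmp := -5 | acc := -4 | (!(min(acc, c) != (acc - a))): false | tmp := -3 | tmp := 6 | result 14
16 != 14, so the rewrite changes behavior.
verdict: not equivalent; witness: a=-3, b=-2, c=-2


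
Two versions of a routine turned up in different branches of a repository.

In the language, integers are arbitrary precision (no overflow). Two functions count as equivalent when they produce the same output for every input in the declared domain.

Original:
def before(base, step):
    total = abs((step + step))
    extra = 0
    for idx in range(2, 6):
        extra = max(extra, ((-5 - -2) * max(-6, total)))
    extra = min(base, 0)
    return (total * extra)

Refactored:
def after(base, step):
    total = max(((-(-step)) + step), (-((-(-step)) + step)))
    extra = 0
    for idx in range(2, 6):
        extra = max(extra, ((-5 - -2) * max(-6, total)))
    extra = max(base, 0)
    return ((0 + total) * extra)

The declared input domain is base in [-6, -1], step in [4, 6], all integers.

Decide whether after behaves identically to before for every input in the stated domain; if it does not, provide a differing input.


Try base=-6, step=4.
before: total = 8; extra = 0; [idx=2]; extra = 0; [idx=3]; extra = 0; [idx=4]; extra = 0; [idx=5]; extra = 0; extra = -6; return -48
after: total = 8; extra = 0; [idx=2]; extra = 0; [idx=3]; extra = 0; [idx=4]; extra = 0; [idx=5]; extra = 0; extra = 0; return 0
-48 against 0: the behavior changed.
verdict: not equivalent; witness: base=-6, step=4


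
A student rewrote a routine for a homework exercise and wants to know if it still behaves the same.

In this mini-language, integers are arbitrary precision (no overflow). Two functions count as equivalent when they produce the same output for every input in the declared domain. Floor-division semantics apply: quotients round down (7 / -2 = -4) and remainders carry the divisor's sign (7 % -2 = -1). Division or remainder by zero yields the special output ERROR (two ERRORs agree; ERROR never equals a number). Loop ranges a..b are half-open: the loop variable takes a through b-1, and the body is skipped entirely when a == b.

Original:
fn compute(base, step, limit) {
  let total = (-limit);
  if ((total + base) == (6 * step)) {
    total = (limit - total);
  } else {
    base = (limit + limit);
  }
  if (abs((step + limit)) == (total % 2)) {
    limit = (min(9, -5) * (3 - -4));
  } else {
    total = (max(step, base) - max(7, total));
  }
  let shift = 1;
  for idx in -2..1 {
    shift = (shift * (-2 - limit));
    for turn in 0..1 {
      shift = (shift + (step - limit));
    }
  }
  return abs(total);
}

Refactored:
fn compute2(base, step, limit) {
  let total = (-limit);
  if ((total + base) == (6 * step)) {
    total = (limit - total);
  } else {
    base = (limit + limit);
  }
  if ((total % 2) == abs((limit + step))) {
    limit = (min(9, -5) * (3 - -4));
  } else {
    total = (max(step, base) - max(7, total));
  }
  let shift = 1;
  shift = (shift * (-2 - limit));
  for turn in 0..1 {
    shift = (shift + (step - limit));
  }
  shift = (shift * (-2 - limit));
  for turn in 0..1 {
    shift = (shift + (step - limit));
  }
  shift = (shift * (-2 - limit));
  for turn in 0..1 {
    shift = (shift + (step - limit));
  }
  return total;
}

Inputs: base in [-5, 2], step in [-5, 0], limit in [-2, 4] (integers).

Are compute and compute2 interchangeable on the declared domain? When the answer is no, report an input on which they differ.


Not equivalent: base=-5, step=-5, limit=-2 separates them (11 vs -11).
compute: total := 2 | ((total + base) == (6 * step)): false | base := -4 | (abs((step + limit)) == (total % 2)): false | total := -11 | shift := 1 | iter idx=-2: | shift := 0 | iter turn=0: | shift := -3 | iter idx=-1: | shift := 0 | iter turn=0: | shift := -3 | iter idx=0: | shift := 0 | iter turn=0: | shift := -3 | result 11
compute2: total := 2 | ((total + base) == (6 * step)): false | base := -4 | ((total % 2) == abs((limit + step))): false | total := -11 | shift := 1 | shift := 0 | iter turn=0: | shift := -3 | shift := 0 | iter turn=0: | shift := -3 | shift := 0 | iter turn=0: | shift := -3 | result -11
verdict: not equivalent; witness: base=-5, step=-5, limit=-2


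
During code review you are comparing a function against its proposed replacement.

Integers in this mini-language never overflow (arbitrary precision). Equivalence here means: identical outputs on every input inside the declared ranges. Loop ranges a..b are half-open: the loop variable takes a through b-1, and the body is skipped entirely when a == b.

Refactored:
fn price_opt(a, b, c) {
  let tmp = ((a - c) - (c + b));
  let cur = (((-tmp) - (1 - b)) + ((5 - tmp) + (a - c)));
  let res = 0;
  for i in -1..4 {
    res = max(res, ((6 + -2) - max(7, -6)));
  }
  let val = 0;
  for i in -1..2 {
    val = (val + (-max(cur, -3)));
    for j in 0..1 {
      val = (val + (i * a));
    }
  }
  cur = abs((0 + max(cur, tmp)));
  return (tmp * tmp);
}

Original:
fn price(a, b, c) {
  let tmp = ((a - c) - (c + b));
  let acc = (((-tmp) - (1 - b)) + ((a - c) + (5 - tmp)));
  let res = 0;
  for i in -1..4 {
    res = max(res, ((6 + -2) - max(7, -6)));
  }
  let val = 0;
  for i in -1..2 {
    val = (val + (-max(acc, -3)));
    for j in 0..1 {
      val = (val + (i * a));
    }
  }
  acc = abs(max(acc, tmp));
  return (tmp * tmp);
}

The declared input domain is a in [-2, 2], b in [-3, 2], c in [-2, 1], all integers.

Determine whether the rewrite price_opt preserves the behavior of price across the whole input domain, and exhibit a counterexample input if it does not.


Behavior is preserved: although constant usage differs; and local variable names differ; and arithmetic usage differs, the outputs never diverge.
One worked example (a=-2, b=0, c=-1) — price: tmp = 0; acc = 3; res = 0; [i=-1]; res = 0; [i=0]; res = 0; [i=1]; res = 0; [i=2]; res = 0; [i=3]; res = 0; val = 0; [i=-1]; val = -3; [j=0]; val = -1; [i=0]; val = -4; [j=0]; val = -4; [i=1]; val = -7; [j=0]; val = -9; acc = 3; return 0; price_opt: tmp = 0; cur = 3; res = 0; [i=-1]; res = 0; [i=0]; res = 0; [i=1]; res = 0; [i=2]; res = 0; [i=3]; res = 0; val = 0; [i=-1]; val = -3; [j=0]; val = -1; [i=0]; val = -4; [j=0]; val = -4; [i=1]; val = -7; [j=0]; val = -9; cur = 3; return 0; agreement on 0.
An exhaustive pass over the 120 declared inputs shows identical outputs.
verdict: equivalent
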